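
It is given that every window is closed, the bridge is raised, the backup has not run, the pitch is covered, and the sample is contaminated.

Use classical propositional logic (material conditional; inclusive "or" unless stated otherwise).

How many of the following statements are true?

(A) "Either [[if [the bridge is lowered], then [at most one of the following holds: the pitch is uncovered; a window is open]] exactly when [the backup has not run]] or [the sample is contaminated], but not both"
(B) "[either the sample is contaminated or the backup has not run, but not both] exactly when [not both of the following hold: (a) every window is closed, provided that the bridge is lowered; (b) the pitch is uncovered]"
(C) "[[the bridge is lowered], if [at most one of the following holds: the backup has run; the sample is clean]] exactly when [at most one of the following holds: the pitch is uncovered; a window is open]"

0

Let N = "the bridge is raised" (T), Q = "the pitch is covered" (T), D = "a window is open" (F), M = "the backup has run" (F), L = "the sample is contaminated" (T).

(A): This is ((¬N → (¬Q ↑ D)) ↔ ¬M) ⊕ L.

¬N = ¬T = F
¬Q = ¬T = F
¬Q ↑ D = F ↑ F = T
¬N → (¬Q ↑ D) = F → T = T
¬M = ¬F = T
(¬N → (¬Q ↑ D)) ↔ ¬M = T ↔ T = T
((¬N → (¬Q ↑ D)) ↔ ¬M) ⊕ L = T ⊕ T = F
Hence (A) is false.

(B): Parsed as (L ⊕ ¬M) ↔ ((¬N → ¬D) ↑ ¬Q)

¬M = ¬F = T
L ⊕ ¬M = T ⊕ T = F
¬N = ¬T = F
¬D = ¬F = T
¬N → ¬D = F → T = T
¬Q = ¬T = F
(¬N → ¬D) ↑ ¬Q = T ↑ F = T
(L ⊕ ¬M) ↔ ((¬N → ¬D) ↑ ¬Q) = F ↔ T = F
Hence (B) is false.

(C): In symbols: ((M ↑ ¬L) → ¬N) ↔ (¬Q ↑ D)

¬L = ¬T = F
M ↑ ¬L = F ↑ F = T
¬N = ¬T = F
(M ↑ ¬L) → ¬N = T → F = F
¬Q = ¬T = F
¬Q ↑ D = F ↑ F = T
((M ↑ ¬L) → ¬N) ↔ (¬Q ↑ D) = F ↔ T = F
Hence (C) is false.

0 of the 3 statements are true (none).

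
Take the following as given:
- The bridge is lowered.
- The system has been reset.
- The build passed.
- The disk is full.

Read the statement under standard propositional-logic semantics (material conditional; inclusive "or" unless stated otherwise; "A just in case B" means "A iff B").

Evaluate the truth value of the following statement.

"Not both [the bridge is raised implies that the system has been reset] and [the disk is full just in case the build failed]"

Let V = "the bridge is raised" (F), N = "the system has been reset" (T), R = "the disk is full" (T), U = "the build passed" (T).
In symbols: (V → N) ↑ (R ↔ ¬U)

V → N = F → T = T
¬U = ¬T = F
R ↔ ¬U = T ↔ F = F
(V → N) ↑ (R ↔ ¬U) = T ↑ F = T

True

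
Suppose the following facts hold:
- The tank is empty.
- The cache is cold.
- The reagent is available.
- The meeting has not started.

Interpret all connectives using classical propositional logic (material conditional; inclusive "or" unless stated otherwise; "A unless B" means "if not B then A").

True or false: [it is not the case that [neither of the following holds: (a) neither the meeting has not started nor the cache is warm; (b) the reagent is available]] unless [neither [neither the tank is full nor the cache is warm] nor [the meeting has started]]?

True

Let M = "the meeting has started" (F), H = "the cache is warm" (F), V = "the reagent is available" (T), G = "the tank is full" (F).
Formalization: ~((~M nor H) nor V) | ((G nor H) nor M)

~M = ~F = T
~M nor H = T nor F = F
(~M nor H) nor V = F nor T = F
~((~M nor H) nor V) = ~F = T
G nor H = F nor F = T
(G nor H) nor M = T nor F = F
~((~M nor H) nor V) | ((G nor H) nor M) = T | F = T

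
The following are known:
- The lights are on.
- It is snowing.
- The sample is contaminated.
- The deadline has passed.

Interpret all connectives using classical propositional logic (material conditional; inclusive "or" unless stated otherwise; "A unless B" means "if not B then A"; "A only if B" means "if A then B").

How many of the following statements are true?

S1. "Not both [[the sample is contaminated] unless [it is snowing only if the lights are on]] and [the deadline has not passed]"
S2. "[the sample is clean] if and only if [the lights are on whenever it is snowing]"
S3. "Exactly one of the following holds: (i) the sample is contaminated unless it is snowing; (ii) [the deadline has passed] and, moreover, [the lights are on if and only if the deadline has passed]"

1

Let R = "the sample is contaminated" (T), Q = "it is snowing" (T), P = "the lights are on" (T), S = "the deadline has passed" (T).

S1: This is (R ∨ (Q → P)) ↑ ¬S.

Q → P = T → T = T
R ∨ (Q → P) = T ∨ T = T
¬S = ¬T = F
(R ∨ (Q → P)) ↑ ¬S = T ↑ F = T
Hence S1 is true.

S2: In symbols: ¬R ↔ (Q → P)

¬R = ¬T = F
Q → P = T → T = T
¬R ↔ (Q → P) = F ↔ T = F
So S2 is false.

S3: Parsed as (R ∨ Q) ⊕ (S ∧ (P ↔ S))

R ∨ Q = T ∨ T = T
P ↔ S = T ↔ T = T
S ∧ (P ↔ S) = T ∧ T = T
(R ∨ Q) ⊕ (S ∧ (P ↔ S)) = T ⊕ T = F
Hence S3 is false.

Count: 1.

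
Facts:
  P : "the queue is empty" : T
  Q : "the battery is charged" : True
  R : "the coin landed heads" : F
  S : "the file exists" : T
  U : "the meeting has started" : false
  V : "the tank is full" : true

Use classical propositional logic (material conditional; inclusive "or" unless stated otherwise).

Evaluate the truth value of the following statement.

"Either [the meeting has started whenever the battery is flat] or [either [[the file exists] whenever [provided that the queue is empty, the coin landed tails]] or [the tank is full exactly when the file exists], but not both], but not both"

Values: Q=T, U=F, P=T, R=F, S=T, V=T.
In symbols: (~Q -> U) xor (((P -> ~R) -> S) xor (V <-> S))

~Q = ~T = F
~Q -> U = F -> F = T
~R = ~F = T
P -> ~R = T -> T = T
(P -> ~R) -> S = T -> T = T
V <-> S = T <-> T = T
((P -> ~R) -> S) xor (V <-> S) = T xor T = F
(~Q -> U) xor (((P -> ~R) -> S) xor (V <-> S)) = T xor F = T

true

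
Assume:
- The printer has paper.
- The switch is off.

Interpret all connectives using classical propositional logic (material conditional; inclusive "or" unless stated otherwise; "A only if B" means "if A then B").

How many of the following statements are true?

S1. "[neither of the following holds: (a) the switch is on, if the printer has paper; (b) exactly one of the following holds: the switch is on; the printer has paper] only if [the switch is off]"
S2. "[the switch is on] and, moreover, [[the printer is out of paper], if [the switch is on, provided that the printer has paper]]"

1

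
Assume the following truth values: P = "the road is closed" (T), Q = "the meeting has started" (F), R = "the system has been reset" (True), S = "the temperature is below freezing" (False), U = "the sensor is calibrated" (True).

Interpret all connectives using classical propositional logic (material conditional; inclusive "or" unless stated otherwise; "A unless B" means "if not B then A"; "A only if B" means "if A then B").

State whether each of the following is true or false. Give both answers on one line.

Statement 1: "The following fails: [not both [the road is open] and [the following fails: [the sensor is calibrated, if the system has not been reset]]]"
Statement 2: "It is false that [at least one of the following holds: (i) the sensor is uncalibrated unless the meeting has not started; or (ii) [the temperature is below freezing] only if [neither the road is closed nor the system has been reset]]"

Statement 1: Formalization: not (not P nand not (not R -> U))

not P = not True = False
not R = not True = False
not R -> U = False -> True = True
not (not R -> U) = not True = False
not P nand not (not R -> U) = False nand False = True
not (not P nand not (not R -> U)) = not True = False
So Statement 1 is false.

Statement 2: Parsed as not ((not U or not Q) or (S -> (P nor R)))

not U = not True = False
not Q = not False = True
not U or not Q = False or True = True
P nor R = True nor True = False
S -> (P nor R) = False -> False = True
(not U or not Q) or (S -> (P nor R)) = True or True = True
not ((not U or not Q) or (S -> (P nor R))) = not True = False
So Statement 2 is false.

Statement 1 F; Statement 2 F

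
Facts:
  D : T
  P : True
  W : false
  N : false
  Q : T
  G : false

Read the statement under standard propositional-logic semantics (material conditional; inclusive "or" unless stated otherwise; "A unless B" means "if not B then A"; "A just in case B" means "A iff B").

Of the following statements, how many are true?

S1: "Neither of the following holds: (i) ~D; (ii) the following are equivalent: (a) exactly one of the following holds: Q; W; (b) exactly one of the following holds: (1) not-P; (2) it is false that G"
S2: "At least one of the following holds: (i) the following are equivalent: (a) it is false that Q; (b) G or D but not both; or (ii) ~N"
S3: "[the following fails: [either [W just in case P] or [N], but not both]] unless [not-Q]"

S1: Formalization: not D nor ((Q xor W) iff (not P xor not G))

not D = not True = False
Q xor W = True xor False = True
not P = not True = False
not G = not False = True
not P xor not G = False xor True = True
(Q xor W) iff (not P xor not G) = True iff True = True
not D nor ((Q xor W) iff (not P xor not G)) = False nor True = False
Hence S1 is false.

S2: Formalization: (not Q iff (G xor D)) or not N

not Q = not True = False
G xor D = False xor True = True
not Q iff (G xor D) = False iff True = False
not N = not False = True
(not Q iff (G xor D)) or not N = False or True = True
So S2 is true.

S3: Parsed as not ((W iff P) xor N) or not Q

W iff P = False iff True = False
(W iff P) xor N = False xor False = False
not ((W iff P) xor N) = not False = True
not Q = not True = False
not ((W iff P) xor N) or not Q = True or False = True
Hence S3 is true.

Count: 2.

2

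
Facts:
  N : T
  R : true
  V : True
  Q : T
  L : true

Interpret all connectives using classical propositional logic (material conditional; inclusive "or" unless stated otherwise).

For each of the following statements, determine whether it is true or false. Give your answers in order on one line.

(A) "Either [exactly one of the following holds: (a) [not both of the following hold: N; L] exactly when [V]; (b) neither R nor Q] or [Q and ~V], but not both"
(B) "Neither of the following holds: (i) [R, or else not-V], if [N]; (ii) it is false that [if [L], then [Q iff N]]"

(A): Parsed as (((N nand L) iff V) xor (R nor Q)) xor (Q and not V)

N nand L = True nand True = False
(N nand L) iff V = False iff True = False
R nor Q = True nor True = False
((N nand L) iff V) xor (R nor Q) = False xor False = False
not V = not True = False
Q and not V = True and False = False
(((N nand L) iff V) xor (R nor Q)) xor (Q and not V) = False xor False = False
So (A) is false.

(B): Formalization: (N -> (R or not V)) nor not (L -> (Q iff N))

not V = not True = False
R or not V = True or False = True
N -> (R or not V) = True -> True = True
Q iff N = True iff True = True
L -> (Q iff N) = True -> True = True
not (L -> (Q iff N)) = not True = False
(N -> (R or not V)) nor not (L -> (Q iff N)) = True nor False = False
Hence (B) is false.

(A) false / (B) false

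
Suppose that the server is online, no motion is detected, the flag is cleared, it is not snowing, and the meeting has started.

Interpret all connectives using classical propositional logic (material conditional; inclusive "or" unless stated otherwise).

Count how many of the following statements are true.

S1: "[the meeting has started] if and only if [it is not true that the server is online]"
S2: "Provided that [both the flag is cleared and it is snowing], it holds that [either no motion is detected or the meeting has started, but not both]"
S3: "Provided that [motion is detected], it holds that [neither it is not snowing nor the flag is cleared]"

2

Let R = "the meeting has started" (T), S = "the server is online" (T), L = "the flag is set" (F), U = "it is snowing" (F), K = "motion is detected" (F).

S1: Formalization: R ↔ ¬S

¬S = ¬T = F
R ↔ ¬S = T ↔ F = F
Thus S1 is false.

S2: In symbols: (¬L ∧ U) → (¬K ⊕ R)

¬L = ¬F = T
¬L ∧ U = T ∧ F = F
¬K = ¬F = T
¬K ⊕ R = T ⊕ T = F
(¬L ∧ U) → (¬K ⊕ R) = F → F = T
Hence S2 is true.

S3: This is K → (¬U ↓ ¬L).

¬U = ¬F = T
¬L = ¬F = T
¬U ↓ ¬L = T ↓ T = F
K → (¬U ↓ ¬L) = F → F = T
Hence S3 is true.

Count: 2.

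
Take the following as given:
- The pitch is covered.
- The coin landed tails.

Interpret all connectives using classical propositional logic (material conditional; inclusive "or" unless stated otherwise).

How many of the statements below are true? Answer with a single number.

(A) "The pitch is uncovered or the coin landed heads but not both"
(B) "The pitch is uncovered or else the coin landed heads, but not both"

Let M = "the pitch is covered" (T), G = "the coin landed heads" (F).

(A): In symbols: ¬M ⊕ G

¬M = ¬T = F
¬M ⊕ G = F ⊕ F = F
So (A) is false.

(B): In symbols: ¬M ⊕ G

¬M = ¬T = F
¬M ⊕ G = F ⊕ F = F
Hence (B) is false.

0 of the 2 statements are true (none).

0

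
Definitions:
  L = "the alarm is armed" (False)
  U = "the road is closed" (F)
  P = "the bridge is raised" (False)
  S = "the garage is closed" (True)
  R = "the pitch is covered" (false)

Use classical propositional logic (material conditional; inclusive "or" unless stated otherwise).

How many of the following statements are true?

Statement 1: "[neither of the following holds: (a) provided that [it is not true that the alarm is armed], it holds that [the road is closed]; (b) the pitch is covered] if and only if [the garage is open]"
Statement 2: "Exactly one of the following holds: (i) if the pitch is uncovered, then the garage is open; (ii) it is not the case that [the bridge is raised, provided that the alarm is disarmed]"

Statement 1: Parsed as ((not L -> U) nor R) iff not S

not L = not False = True
not L -> U = True -> False = False
(not L -> U) nor R = False nor False = True
not S = not True = False
((not L -> U) nor R) iff not S = True iff False = False
Hence Statement 1 is false.

Statement 2: This is (not R -> not S) xor not (not L -> P).

not R = not False = True
not S = not True = False
not R -> not S = True -> False = False
not L = not False = True
not L -> P = True -> False = False
not (not L -> P) = not False = True
(not R -> not S) xor not (not L -> P) = False xor True = True
Hence Statement 2 is true.

True statements: 1 (Statement 2).

1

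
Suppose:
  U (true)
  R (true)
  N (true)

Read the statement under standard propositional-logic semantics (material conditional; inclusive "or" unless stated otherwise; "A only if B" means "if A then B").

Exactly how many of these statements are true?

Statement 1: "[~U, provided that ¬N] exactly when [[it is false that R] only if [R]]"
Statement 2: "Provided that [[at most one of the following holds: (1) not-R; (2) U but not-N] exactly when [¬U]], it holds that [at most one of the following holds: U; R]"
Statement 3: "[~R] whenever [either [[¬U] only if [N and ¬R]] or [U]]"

Statement 1: In symbols: (~N -> ~U) <-> (~R -> R)

~N = ~T = F
~U = ~T = F
~N -> ~U = F -> F = T
~R = ~T = F
~R -> R = F -> T = T
(~N -> ~U) <-> (~R -> R) = T <-> T = T
So Statement 1 is true.

Statement 2: In symbols: ((~R nand (U & ~N)) <-> ~U) -> (U nand R)

~R = ~T = F
~N = ~T = F
U & ~N = T & F = F
~R nand (U & ~N) = F nand F = T
~U = ~T = F
(~R nand (U & ~N)) <-> ~U = T <-> F = F
U nand R = T nand T = F
((~R nand (U & ~N)) <-> ~U) -> (U nand R) = F -> F = T
Hence Statement 2 is true.

Statement 3: Formalization: ((~U -> (N & ~R)) | U) -> ~R

~U = ~T = F
~R = ~T = F
N & ~R = T & F = F
~U -> (N & ~R) = F -> F = T
(~U -> (N & ~R)) | U = T | T = T
~R = ~T = F
((~U -> (N & ~R)) | U) -> ~R = T -> F = F
Hence Statement 3 is false.

True statements: 2.

2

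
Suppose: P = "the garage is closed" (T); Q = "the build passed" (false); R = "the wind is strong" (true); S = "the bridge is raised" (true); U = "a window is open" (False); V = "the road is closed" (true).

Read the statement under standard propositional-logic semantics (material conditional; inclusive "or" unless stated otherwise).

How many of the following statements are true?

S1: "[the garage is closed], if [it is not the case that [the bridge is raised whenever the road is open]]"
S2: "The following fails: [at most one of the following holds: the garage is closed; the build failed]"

S1: Formalization: ~(~V -> S) -> P

~V = ~T = F
~V -> S = F -> T = T
~(~V -> S) = ~T = F
~(~V -> S) -> P = F -> T = T
Thus S1 is true.

S2: In symbols: ~(P nand ~Q)

~Q = ~F = T
P nand ~Q = T nand T = F
~(P nand ~Q) = ~F = T
Hence S2 is true.

Count: 2.

2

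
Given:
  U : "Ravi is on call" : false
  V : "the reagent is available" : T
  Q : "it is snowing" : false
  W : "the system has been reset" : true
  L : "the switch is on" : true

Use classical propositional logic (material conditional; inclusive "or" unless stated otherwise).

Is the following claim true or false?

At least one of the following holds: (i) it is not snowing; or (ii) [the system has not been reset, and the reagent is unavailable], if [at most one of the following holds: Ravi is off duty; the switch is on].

Values: Q=False, U=False, L=True, W=True, V=True.
Formalization: not Q or ((not U nand L) -> (not W and not V))

not Q = not False = True
not U = not False = True
not U nand L = True nand True = False
not W = not True = False
not V = not True = False
not W and not V = False and False = False
(not U nand L) -> (not W and not V) = False -> False = True
not Q or ((not U nand L) -> (not W and not V)) = True or True = True

True.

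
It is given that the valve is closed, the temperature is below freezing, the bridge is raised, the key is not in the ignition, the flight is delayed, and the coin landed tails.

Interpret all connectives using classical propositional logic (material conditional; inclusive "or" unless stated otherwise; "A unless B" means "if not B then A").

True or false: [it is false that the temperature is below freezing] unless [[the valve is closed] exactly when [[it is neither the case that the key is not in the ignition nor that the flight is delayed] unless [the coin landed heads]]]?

False

Let L = "the temperature is below freezing" (T), W = "the valve is open" (F), Q = "the key is in the ignition" (F), S = "the flight is delayed" (T), G = "the coin landed heads" (F).
Parsed as ~L | (~W <-> ((~Q nor S) | G))

~L = ~T = F
~W = ~F = T
~Q = ~F = T
~Q nor S = T nor T = F
(~Q nor S) | G = F | F = F
~W <-> ((~Q nor S) | G) = T <-> F = F
~L | (~W <-> ((~Q nor S) | G)) = F | F = F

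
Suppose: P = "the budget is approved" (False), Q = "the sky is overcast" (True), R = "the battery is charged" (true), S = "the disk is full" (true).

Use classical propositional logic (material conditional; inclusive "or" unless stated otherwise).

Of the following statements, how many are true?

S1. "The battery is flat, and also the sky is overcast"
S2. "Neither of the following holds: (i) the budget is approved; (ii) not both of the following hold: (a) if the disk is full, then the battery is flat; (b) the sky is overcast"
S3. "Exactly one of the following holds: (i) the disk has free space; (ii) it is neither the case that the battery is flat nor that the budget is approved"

1

S1: Formalization: ¬R ∧ Q

¬R = ¬T = F
¬R ∧ Q = F ∧ T = F
Hence S1 is false.

S2: In symbols: P ↓ ((S → ¬R) ↑ Q)

¬R = ¬T = F
S → ¬R = T → F = F
(S → ¬R) ↑ Q = F ↑ T = T
P ↓ ((S → ¬R) ↑ Q) = F ↓ T = F
Thus S2 is false.

S3: In symbols: ¬S ⊕ (¬R ↓ P)

¬S = ¬T = F
¬R = ¬T = F
¬R ↓ P = F ↓ F = T
¬S ⊕ (¬R ↓ P) = F ⊕ T = T
Hence S3 is true.

Count: 1.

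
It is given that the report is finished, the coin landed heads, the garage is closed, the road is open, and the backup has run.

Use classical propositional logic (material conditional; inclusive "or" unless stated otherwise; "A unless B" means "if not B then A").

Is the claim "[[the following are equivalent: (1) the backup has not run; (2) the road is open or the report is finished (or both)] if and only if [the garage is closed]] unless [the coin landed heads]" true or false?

Let U = "the backup has run" (T), S = "the road is closed" (F), P = "the report is finished" (T), R = "the garage is closed" (T), Q = "the coin landed heads" (T).
Formalization: ((¬U ↔ (¬S ∨ P)) ↔ R) ∨ Q

¬U = ¬T = F
¬S = ¬F = T
¬S ∨ P = T ∨ T = T
¬U ↔ (¬S ∨ P) = F ↔ T = F
(¬U ↔ (¬S ∨ P)) ↔ R = F ↔ T = F
((¬U ↔ (¬S ∨ P)) ↔ R) ∨ Q = F ∨ T = T

true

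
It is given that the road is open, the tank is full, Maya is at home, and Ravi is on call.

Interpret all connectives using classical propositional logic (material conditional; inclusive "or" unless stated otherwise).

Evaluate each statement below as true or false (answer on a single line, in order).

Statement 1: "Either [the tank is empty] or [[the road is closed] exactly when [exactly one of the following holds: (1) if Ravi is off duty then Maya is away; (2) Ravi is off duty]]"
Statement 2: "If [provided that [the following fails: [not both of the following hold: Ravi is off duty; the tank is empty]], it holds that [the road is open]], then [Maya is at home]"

Statement 1 false / Statement 2 true

Let U = "the tank is full" (T), P = "the road is closed" (F), W = "Ravi is on call" (T), N = "Maya is at home" (T).

Statement 1: This is ¬U ∨ (P ↔ ((¬W → ¬N) ⊕ ¬W)).

¬U = ¬T = F
¬W = ¬T = F
¬N = ¬T = F
¬W → ¬N = F → F = T
¬W = ¬T = F
(¬W → ¬N) ⊕ ¬W = T ⊕ F = T
P ↔ ((¬W → ¬N) ⊕ ¬W) = F ↔ T = F
¬U ∨ (P ↔ ((¬W → ¬N) ⊕ ¬W)) = F ∨ F = F
So Statement 1 is false.

Statement 2: This is (¬(¬W ↑ ¬U) → ¬P) → N.

¬W = ¬T = F
¬U = ¬T = F
¬W ↑ ¬U = F ↑ F = T
¬(¬W ↑ ¬U) = ¬T = F
¬P = ¬F = T
¬(¬W ↑ ¬U) → ¬P = F → T = T
(¬(¬W ↑ ¬U) → ¬P) → N = T → T = T
Thus Statement 2 is true.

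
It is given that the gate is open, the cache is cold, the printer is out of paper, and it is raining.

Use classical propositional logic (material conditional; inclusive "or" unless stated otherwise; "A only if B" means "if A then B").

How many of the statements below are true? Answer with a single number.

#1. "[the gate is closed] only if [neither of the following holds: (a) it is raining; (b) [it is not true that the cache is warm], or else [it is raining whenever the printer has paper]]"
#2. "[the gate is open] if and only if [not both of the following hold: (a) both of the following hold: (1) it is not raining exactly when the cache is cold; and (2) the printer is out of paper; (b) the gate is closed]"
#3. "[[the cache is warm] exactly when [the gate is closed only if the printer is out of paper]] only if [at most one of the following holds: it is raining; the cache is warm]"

3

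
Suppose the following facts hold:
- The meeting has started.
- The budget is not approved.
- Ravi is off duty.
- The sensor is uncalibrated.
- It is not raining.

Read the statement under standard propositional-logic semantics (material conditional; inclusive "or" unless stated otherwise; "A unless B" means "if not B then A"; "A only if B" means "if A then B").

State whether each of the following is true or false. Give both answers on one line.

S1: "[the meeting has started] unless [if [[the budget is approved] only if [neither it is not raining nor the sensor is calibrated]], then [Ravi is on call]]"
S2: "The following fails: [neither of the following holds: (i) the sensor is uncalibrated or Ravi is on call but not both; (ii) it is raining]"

S1 true / S2 true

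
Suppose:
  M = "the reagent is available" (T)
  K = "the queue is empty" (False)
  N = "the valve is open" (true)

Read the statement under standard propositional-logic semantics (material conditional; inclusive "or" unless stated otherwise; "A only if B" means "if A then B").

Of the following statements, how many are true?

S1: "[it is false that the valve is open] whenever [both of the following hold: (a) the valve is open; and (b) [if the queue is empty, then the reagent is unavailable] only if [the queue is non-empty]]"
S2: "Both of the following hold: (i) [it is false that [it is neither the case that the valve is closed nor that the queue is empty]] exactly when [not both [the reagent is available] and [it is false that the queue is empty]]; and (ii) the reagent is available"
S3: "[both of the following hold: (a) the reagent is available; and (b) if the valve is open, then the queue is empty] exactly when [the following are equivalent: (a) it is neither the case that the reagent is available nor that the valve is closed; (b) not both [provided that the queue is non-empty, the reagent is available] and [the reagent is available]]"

1

S1: In symbols: (N & ((K -> ~M) -> ~K)) -> ~N

~M = ~T = F
K -> ~M = F -> F = T
~K = ~F = T
(K -> ~M) -> ~K = T -> T = T
N & ((K -> ~M) -> ~K) = T & T = T
~N = ~T = F
(N & ((K -> ~M) -> ~K)) -> ~N = T -> F = F
Thus S1 is false.

S2: This is (~(~N nor K) <-> (M nand ~K)) & M.

~N = ~T = F
~N nor K = F nor F = T
~(~N nor K) = ~T = F
~K = ~F = T
M nand ~K = T nand T = F
~(~N nor K) <-> (M nand ~K) = F <-> F = T
(~(~N nor K) <-> (M nand ~K)) & M = T & T = T
Thus S2 is true.

S3: Parsed as (M & (N -> K)) <-> ((M nor ~N) <-> ((~K -> M) nand M))

N -> K = T -> F = F
M & (N -> K) = T & F = F
~N = ~T = F
M nor ~N = T nor F = F
~K = ~F = T
~K -> M = T -> T = T
(~K -> M) nand M = T nand T = F
(M nor ~N) <-> ((~K -> M) nand M) = F <-> F = T
(M & (N -> K)) <-> ((M nor ~N) <-> ((~K -> M) nand M)) = F <-> T = F
Hence S3 is false.

Count: 1.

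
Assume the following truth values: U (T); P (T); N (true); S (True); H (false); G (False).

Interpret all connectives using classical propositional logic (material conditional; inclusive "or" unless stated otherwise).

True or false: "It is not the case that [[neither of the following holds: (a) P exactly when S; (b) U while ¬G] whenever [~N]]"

The statement is false.

Parsed as ~(~N -> ((P <-> S) nor (U & ~G)))

~N = ~T = F
P <-> S = T <-> T = T
~G = ~F = T
U & ~G = T & T = T
(P <-> S) nor (U & ~G) = T nor T = F
~N -> ((P <-> S) nor (U & ~G)) = F -> F = T
~(~N -> ((P <-> S) nor (U & ~G))) = ~T = F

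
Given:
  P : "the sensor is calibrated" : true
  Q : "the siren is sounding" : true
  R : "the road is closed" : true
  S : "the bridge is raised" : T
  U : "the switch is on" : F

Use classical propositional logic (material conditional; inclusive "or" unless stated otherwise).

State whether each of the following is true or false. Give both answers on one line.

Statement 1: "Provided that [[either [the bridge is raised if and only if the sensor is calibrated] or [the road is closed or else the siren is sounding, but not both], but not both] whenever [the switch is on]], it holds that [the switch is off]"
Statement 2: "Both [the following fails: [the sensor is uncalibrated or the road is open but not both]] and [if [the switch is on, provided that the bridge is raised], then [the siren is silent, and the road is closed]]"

Statement 1 True; Statement 2 True

Statement 1: Formalization: (U → ((S ↔ P) ⊕ (R ⊕ Q))) → ¬U

S ↔ P = T ↔ T = T
R ⊕ Q = T ⊕ T = F
(S ↔ P) ⊕ (R ⊕ Q) = T ⊕ F = T
U → ((S ↔ P) ⊕ (R ⊕ Q)) = F → T = T
¬U = ¬F = T
(U → ((S ↔ P) ⊕ (R ⊕ Q))) → ¬U = T → T = T
Hence Statement 1 is true.

Statement 2: This is ¬(¬P ⊕ ¬R) ∧ ((S → U) → (¬Q ∧ R)).

¬P = ¬T = F
¬R = ¬T = F
¬P ⊕ ¬R = F ⊕ F = F
¬(¬P ⊕ ¬R) = ¬F = T
S → U = T → F = F
¬Q = ¬T = F
¬Q ∧ R = F ∧ T = F
(S → U) → (¬Q ∧ R) = F → F = T
¬(¬P ⊕ ¬R) ∧ ((S → U) → (¬Q ∧ R)) = T ∧ T = T
Thus Statement 2 is true.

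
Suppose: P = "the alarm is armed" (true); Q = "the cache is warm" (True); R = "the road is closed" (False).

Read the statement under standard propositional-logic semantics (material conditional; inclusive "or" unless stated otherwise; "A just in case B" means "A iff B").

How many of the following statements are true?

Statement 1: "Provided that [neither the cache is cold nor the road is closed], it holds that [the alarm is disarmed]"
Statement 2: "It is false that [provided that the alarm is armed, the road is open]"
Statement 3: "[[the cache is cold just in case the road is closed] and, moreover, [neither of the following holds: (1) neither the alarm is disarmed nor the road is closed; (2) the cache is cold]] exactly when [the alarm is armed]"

Statement 1: Formalization: (¬Q ↓ R) → ¬P

¬Q = ¬T = F
¬Q ↓ R = F ↓ F = T
¬P = ¬T = F
(¬Q ↓ R) → ¬P = T → F = F
Hence Statement 1 is false.

Statement 2: Formalization: ¬(P → ¬R)

¬R = ¬F = T
P → ¬R = T → T = T
¬(P → ¬R) = ¬T = F
Thus Statement 2 is false.

Statement 3: In symbols: ((¬Q ↔ R) ∧ ((¬P ↓ R) ↓ ¬Q)) ↔ P

¬Q = ¬T = F
¬Q ↔ R = F ↔ F = T
¬P = ¬T = F
¬P ↓ R = F ↓ F = T
¬Q = ¬T = F
(¬P ↓ R) ↓ ¬Q = T ↓ F = F
(¬Q ↔ R) ∧ ((¬P ↓ R) ↓ ¬Q) = T ∧ F = F
((¬Q ↔ R) ∧ ((¬P ↓ R) ↓ ¬Q)) ↔ P = F ↔ T = F
Thus Statement 3 is false.

Count: 0.

0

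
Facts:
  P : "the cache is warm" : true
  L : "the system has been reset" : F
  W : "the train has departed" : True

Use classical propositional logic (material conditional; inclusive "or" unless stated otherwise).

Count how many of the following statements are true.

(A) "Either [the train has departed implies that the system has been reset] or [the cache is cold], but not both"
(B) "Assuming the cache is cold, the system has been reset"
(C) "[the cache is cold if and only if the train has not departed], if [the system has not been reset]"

(A): Parsed as (W -> L) xor not P

W -> L = True -> False = False
not P = not True = False
(W -> L) xor not P = False xor False = False
Thus (A) is false.

(B): This is not P -> L.

not P = not True = False
not P -> L = False -> False = True
Thus (B) is true.

(C): Formalization: not L -> (not P iff not W)

not L = not False = True
not P = not True = False
not W = not True = False
not P iff not W = False iff False = True
not L -> (not P iff not W) = True -> True = True
Hence (C) is true.

Count: 2.

2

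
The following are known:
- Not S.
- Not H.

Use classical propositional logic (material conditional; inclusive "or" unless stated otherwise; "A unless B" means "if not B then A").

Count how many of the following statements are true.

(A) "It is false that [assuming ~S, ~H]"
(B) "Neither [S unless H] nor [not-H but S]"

(A): This is ¬(¬S → ¬H).

¬S = ¬F = T
¬H = ¬F = T
¬S → ¬H = T → T = T
¬(¬S → ¬H) = ¬T = F
So (A) is false.

(B): Formalization: (S ∨ H) ↓ (¬H ∧ S)

S ∨ H = F ∨ F = F
¬H = ¬F = T
¬H ∧ S = T ∧ F = F
(S ∨ H) ↓ (¬H ∧ S) = F ↓ F = T
Thus (B) is true.

Count: 1.

1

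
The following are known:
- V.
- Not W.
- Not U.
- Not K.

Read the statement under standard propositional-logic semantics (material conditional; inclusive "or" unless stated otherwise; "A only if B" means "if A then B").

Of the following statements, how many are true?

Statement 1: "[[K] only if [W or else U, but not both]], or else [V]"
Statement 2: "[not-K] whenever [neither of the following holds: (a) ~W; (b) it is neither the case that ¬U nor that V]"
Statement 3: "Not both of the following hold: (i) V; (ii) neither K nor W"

Statement 1: Formalization: (K -> (W xor U)) or V

W xor U = False xor False = False
K -> (W xor U) = False -> False = True
(K -> (W xor U)) or V = True or True = True
Thus Statement 1 is true.

Statement 2: In symbols: (not W nor (not U nor V)) -> not K

not W = not False = True
not U = not False = True
not U nor V = True nor True = False
not W nor (not U nor V) = True nor False = False
not K = not False = True
(not W nor (not U nor V)) -> not K = False -> True = True
So Statement 2 is true.

Statement 3: This is V nand (K nor W).

K nor W = False nor False = True
V nand (K nor W) = True nand True = False
Hence Statement 3 is false.

True statements: 2 (Statement 1, Statement 2).

2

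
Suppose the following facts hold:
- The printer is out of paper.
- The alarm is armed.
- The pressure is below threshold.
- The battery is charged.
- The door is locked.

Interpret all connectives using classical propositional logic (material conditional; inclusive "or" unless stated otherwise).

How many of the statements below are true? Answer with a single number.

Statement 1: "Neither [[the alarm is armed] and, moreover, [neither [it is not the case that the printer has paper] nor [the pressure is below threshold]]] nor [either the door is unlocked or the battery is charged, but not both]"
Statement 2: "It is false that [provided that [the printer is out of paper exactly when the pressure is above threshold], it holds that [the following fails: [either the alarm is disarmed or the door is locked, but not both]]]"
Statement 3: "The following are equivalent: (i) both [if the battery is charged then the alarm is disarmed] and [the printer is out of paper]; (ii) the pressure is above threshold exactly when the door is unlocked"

Let Q = "the alarm is armed" (T), P = "the printer has paper" (F), R = "the pressure is above threshold" (F), U = "the door is locked" (T), S = "the battery is charged" (T).

Statement 1: This is (Q ∧ (¬P ↓ ¬R)) ↓ (¬U ⊕ S).

¬P = ¬F = T
¬R = ¬F = T
¬P ↓ ¬R = T ↓ T = F
Q ∧ (¬P ↓ ¬R) = T ∧ F = F
¬U = ¬T = F
¬U ⊕ S = F ⊕ T = T
(Q ∧ (¬P ↓ ¬R)) ↓ (¬U ⊕ S) = F ↓ T = F
Hence Statement 1 is false.

Statement 2: This is ¬((¬P ↔ R) → ¬(¬Q ⊕ U)).

¬P = ¬F = T
¬P ↔ R = T ↔ F = F
¬Q = ¬T = F
¬Q ⊕ U = F ⊕ T = T
¬(¬Q ⊕ U) = ¬T = F
(¬P ↔ R) → ¬(¬Q ⊕ U) = F → F = T
¬((¬P ↔ R) → ¬(¬Q ⊕ U)) = ¬T = F
Thus Statement 2 is false.

Statement 3: This is ((S → ¬Q) ∧ ¬P) ↔ (R ↔ ¬U).

¬Q = ¬T = F
S → ¬Q = T → F = F
¬P = ¬F = T
(S → ¬Q) ∧ ¬P = F ∧ T = F
¬U = ¬T = F
R ↔ ¬U = F ↔ F = T
((S → ¬Q) ∧ ¬P) ↔ (R ↔ ¬U) = F ↔ T = F
So Statement 3 is false.

Count: 0.

0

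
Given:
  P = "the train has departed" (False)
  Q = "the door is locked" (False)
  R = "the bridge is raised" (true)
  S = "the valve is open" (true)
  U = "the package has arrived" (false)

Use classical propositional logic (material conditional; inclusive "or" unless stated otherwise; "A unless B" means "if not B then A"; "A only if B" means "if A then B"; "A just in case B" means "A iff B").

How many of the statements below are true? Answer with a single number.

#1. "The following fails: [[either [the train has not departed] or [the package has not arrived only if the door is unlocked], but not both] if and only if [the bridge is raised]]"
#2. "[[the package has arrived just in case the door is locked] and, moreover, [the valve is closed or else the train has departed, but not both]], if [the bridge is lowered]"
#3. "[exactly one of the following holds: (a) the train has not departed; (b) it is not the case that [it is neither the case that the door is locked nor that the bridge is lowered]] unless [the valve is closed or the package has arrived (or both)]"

3

#1: Parsed as not ((not P xor (not U -> not Q)) iff R)

not P = not False = True
not U = not False = True
not Q = not False = True
not U -> not Q = True -> True = True
not P xor (not U -> not Q) = True xor True = False
(not P xor (not U -> not Q)) iff R = False iff True = False
not ((not P xor (not U -> not Q)) iff R) = not False = True
Thus #1 is true.

#2: Parsed as not R -> ((U iff Q) and (not S xor P))

not R = not True = False
U iff Q = False iff False = True
not S = not True = False
not S xor P = False xor False = False
(U iff Q) and (not S xor P) = True and False = False
not R -> ((U iff Q) and (not S xor P)) = False -> False = True
Thus #2 is true.

#3: Formalization: (not P xor not (Q nor not R)) or (not S or U)

not P = not False = True
not R = not True = False
Q nor not R = False nor False = True
not (Q nor not R) = not True = False
not P xor not (Q nor not R) = True xor False = True
not S = not True = False
not S or U = False or False = False
(not P xor not (Q nor not R)) or (not S or U) = True or False = True
Hence #3 is true.

Count: 3.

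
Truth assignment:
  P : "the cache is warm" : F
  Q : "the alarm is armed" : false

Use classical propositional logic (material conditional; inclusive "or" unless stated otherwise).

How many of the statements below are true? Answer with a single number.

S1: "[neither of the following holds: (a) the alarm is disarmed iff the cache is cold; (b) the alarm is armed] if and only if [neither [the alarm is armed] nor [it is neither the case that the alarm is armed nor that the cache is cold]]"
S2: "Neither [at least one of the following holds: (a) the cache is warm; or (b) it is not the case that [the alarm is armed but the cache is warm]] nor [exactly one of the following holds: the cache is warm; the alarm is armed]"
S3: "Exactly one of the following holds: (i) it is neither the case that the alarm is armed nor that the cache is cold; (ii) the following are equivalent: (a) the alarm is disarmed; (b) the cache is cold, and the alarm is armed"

S1: This is ((~Q <-> ~P) nor Q) <-> (Q nor (Q nor ~P)).

~Q = ~F = T
~P = ~F = T
~Q <-> ~P = T <-> T = T
(~Q <-> ~P) nor Q = T nor F = F
~P = ~F = T
Q nor ~P = F nor T = F
Q nor (Q nor ~P) = F nor F = T
((~Q <-> ~P) nor Q) <-> (Q nor (Q nor ~P)) = F <-> T = F
So S1 is false.

S2: Formalization: (P | ~(Q & P)) nor (P xor Q)

Q & P = F & F = F
~(Q & P) = ~F = T
P | ~(Q & P) = F | T = T
P xor Q = F xor F = F
(P | ~(Q & P)) nor (P xor Q) = T nor F = F
Thus S2 is false.

S3: This is (Q nor ~P) xor (~Q <-> (~P & Q)).

~P = ~F = T
Q nor ~P = F nor T = F
~Q = ~F = T
~P = ~F = T
~P & Q = T & F = F
~Q <-> (~P & Q) = T <-> F = F
(Q nor ~P) xor (~Q <-> (~P & Q)) = F xor F = F
So S3 is false.

Count: 0.

0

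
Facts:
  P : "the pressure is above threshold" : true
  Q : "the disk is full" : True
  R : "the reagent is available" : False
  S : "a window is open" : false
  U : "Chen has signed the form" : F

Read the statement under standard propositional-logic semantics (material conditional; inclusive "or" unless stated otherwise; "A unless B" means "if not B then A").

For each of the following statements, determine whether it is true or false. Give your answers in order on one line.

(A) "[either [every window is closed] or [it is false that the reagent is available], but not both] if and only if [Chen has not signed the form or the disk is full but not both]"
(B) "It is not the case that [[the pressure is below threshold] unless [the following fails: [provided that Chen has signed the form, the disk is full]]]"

(A) true; (B) true

(A): Parsed as (not S xor not R) iff (not U xor Q)

not S = not False = True
not R = not False = True
not S xor not R = True xor True = False
not U = not False = True
not U xor Q = True xor True = False
(not S xor not R) iff (not U xor Q) = False iff False = True
Hence (A) is true.

(B): Formalization: not (not P or not (U -> Q))

not P = not True = False
U -> Q = False -> True = True
not (U -> Q) = not True = False
not P or not (U -> Q) = False or False = False
not (not P or not (U -> Q)) = not False = True
Thus (B) is true.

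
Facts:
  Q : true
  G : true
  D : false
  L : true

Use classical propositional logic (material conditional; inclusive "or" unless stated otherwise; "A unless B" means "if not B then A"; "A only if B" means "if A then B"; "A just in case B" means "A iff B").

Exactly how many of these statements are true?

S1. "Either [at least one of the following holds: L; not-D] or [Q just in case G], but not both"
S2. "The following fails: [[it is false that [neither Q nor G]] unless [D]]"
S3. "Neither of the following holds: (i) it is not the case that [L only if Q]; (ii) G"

S1: In symbols: (L or not D) xor (Q iff G)

not D = not False = True
L or not D = True or True = True
Q iff G = True iff True = True
(L or not D) xor (Q iff G) = True xor True = False
So S1 is false.

S2: In symbols: not (not (Q nor G) or D)

Q nor G = True nor True = False
not (Q nor G) = not False = True
not (Q nor G) or D = True or False = True
not (not (Q nor G) or D) = not True = False
Thus S2 is false.

S3: In symbols: not (L -> Q) nor G

L -> Q = True -> True = True
not (L -> Q) = not True = False
not (L -> Q) nor G = False nor True = False
Thus S3 is false.

0 of the 3 statements are true (none).

0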